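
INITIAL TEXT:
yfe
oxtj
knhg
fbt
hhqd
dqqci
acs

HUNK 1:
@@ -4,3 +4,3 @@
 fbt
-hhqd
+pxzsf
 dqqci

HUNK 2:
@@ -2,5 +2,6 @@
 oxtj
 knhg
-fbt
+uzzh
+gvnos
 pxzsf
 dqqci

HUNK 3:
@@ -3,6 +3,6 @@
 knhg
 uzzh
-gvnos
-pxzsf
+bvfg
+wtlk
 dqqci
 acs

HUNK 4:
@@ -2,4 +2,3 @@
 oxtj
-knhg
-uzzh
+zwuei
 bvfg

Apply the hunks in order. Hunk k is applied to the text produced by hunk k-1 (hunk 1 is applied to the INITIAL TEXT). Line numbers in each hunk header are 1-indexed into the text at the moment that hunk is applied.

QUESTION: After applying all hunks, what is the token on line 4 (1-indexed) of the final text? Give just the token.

Hunk 1: at line 4 remove [hhqd] add [pxzsf] -> 7 lines: yfe oxtj knhg fbt pxzsf dqqci acs
Hunk 2: at line 2 remove [fbt] add [uzzh,gvnos] -> 8 lines: yfe oxtj knhg uzzh gvnos pxzsf dqqci acs
Hunk 3: at line 3 remove [gvnos,pxzsf] add [bvfg,wtlk] -> 8 lines: yfe oxtj knhg uzzh bvfg wtlk dqqci acs
Hunk 4: at line 2 remove [knhg,uzzh] add [zwuei] -> 7 lines: yfe oxtj zwuei bvfg wtlk dqqci acs
Final line 4: bvfg

Answer: bvfg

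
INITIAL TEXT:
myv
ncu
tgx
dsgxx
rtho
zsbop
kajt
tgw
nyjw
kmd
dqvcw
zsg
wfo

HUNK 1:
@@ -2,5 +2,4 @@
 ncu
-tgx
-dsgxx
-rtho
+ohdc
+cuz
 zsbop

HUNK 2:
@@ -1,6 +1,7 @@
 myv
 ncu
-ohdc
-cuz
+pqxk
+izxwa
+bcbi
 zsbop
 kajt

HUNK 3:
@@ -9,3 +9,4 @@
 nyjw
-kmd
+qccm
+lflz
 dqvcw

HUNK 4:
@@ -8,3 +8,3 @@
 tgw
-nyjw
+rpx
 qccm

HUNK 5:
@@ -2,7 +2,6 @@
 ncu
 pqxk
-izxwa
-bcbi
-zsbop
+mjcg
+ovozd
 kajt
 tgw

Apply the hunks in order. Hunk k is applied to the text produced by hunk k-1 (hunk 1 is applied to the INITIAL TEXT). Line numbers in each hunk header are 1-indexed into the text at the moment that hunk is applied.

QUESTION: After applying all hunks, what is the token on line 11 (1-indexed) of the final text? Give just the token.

Hunk 1: at line 2 remove [tgx,dsgxx,rtho] add [ohdc,cuz] -> 12 lines: myv ncu ohdc cuz zsbop kajt tgw nyjw kmd dqvcw zsg wfo
Hunk 2: at line 1 remove [ohdc,cuz] add [pqxk,izxwa,bcbi] -> 13 lines: myv ncu pqxk izxwa bcbi zsbop kajt tgw nyjw kmd dqvcw zsg wfo
Hunk 3: at line 9 remove [kmd] add [qccm,lflz] -> 14 lines: myv ncu pqxk izxwa bcbi zsbop kajt tgw nyjw qccm lflz dqvcw zsg wfo
Hunk 4: at line 8 remove [nyjw] add [rpx] -> 14 lines: myv ncu pqxk izxwa bcbi zsbop kajt tgw rpx qccm lflz dqvcw zsg wfo
Hunk 5: at line 2 remove [izxwa,bcbi,zsbop] add [mjcg,ovozd] -> 13 lines: myv ncu pqxk mjcg ovozd kajt tgw rpx qccm lflz dqvcw zsg wfo
Final line 11: dqvcw

Answer: dqvcw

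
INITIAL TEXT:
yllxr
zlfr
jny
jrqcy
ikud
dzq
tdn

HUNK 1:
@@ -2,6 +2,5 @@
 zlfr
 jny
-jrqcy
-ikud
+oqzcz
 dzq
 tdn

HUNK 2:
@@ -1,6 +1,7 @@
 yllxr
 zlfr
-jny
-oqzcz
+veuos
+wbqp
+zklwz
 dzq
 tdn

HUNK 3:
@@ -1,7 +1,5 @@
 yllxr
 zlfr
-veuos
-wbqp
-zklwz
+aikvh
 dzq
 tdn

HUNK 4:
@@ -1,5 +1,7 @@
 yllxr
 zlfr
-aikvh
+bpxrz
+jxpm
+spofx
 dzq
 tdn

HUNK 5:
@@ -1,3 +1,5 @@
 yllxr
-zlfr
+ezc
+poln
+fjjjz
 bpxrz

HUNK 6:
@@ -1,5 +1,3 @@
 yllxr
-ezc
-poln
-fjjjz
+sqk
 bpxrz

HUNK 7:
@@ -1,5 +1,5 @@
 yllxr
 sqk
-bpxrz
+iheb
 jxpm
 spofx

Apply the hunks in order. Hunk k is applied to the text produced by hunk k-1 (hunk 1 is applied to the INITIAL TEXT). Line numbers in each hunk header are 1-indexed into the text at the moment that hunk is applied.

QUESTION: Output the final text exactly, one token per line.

Answer: yllxr
sqk
iheb
jxpm
spofx
dzq
tdn

Derivation:
Hunk 1: at line 2 remove [jrqcy,ikud] add [oqzcz] -> 6 lines: yllxr zlfr jny oqzcz dzq tdn
Hunk 2: at line 1 remove [jny,oqzcz] add [veuos,wbqp,zklwz] -> 7 lines: yllxr zlfr veuos wbqp zklwz dzq tdn
Hunk 3: at line 1 remove [veuos,wbqp,zklwz] add [aikvh] -> 5 lines: yllxr zlfr aikvh dzq tdn
Hunk 4: at line 1 remove [aikvh] add [bpxrz,jxpm,spofx] -> 7 lines: yllxr zlfr bpxrz jxpm spofx dzq tdn
Hunk 5: at line 1 remove [zlfr] add [ezc,poln,fjjjz] -> 9 lines: yllxr ezc poln fjjjz bpxrz jxpm spofx dzq tdn
Hunk 6: at line 1 remove [ezc,poln,fjjjz] add [sqk] -> 7 lines: yllxr sqk bpxrz jxpm spofx dzq tdn
Hunk 7: at line 1 remove [bpxrz] add [iheb] -> 7 lines: yllxr sqk iheb jxpm spofx dzq tdn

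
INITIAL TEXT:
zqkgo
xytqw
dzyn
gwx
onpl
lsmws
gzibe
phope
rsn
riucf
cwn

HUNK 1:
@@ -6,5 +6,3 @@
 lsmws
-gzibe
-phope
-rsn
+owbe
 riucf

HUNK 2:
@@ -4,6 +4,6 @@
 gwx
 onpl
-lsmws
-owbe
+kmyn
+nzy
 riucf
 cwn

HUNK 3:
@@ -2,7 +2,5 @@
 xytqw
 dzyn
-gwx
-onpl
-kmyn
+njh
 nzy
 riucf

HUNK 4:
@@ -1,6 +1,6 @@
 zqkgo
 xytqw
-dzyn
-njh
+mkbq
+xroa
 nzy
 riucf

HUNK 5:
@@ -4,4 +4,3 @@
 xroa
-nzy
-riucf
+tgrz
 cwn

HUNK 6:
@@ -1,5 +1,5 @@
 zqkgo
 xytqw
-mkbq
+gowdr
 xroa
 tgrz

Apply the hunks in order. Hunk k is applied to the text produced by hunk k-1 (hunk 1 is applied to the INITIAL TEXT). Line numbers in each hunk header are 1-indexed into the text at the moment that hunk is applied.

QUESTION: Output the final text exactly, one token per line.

Hunk 1: at line 6 remove [gzibe,phope,rsn] add [owbe] -> 9 lines: zqkgo xytqw dzyn gwx onpl lsmws owbe riucf cwn
Hunk 2: at line 4 remove [lsmws,owbe] add [kmyn,nzy] -> 9 lines: zqkgo xytqw dzyn gwx onpl kmyn nzy riucf cwn
Hunk 3: at line 2 remove [gwx,onpl,kmyn] add [njh] -> 7 lines: zqkgo xytqw dzyn njh nzy riucf cwn
Hunk 4: at line 1 remove [dzyn,njh] add [mkbq,xroa] -> 7 lines: zqkgo xytqw mkbq xroa nzy riucf cwn
Hunk 5: at line 4 remove [nzy,riucf] add [tgrz] -> 6 lines: zqkgo xytqw mkbq xroa tgrz cwn
Hunk 6: at line 1 remove [mkbq] add [gowdr] -> 6 lines: zqkgo xytqw gowdr xroa tgrz cwn

Answer: zqkgo
xytqw
gowdr
xroa
tgrz
cwn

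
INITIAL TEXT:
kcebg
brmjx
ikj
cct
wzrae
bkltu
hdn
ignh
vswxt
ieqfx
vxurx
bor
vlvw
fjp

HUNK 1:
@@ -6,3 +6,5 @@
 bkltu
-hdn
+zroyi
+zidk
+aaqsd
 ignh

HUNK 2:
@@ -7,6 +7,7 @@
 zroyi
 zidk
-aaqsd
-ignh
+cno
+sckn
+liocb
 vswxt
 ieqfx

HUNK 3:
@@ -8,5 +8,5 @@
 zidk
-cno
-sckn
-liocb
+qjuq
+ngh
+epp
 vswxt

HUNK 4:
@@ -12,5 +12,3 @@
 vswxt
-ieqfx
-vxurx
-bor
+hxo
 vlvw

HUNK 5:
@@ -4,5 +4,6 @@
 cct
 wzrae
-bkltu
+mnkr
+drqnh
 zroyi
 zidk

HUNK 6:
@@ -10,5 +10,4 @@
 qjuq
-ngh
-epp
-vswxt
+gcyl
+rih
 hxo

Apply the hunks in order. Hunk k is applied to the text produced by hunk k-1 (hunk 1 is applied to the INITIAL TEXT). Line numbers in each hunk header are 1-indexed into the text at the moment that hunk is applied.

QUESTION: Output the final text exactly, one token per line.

Hunk 1: at line 6 remove [hdn] add [zroyi,zidk,aaqsd] -> 16 lines: kcebg brmjx ikj cct wzrae bkltu zroyi zidk aaqsd ignh vswxt ieqfx vxurx bor vlvw fjp
Hunk 2: at line 7 remove [aaqsd,ignh] add [cno,sckn,liocb] -> 17 lines: kcebg brmjx ikj cct wzrae bkltu zroyi zidk cno sckn liocb vswxt ieqfx vxurx bor vlvw fjp
Hunk 3: at line 8 remove [cno,sckn,liocb] add [qjuq,ngh,epp] -> 17 lines: kcebg brmjx ikj cct wzrae bkltu zroyi zidk qjuq ngh epp vswxt ieqfx vxurx bor vlvw fjp
Hunk 4: at line 12 remove [ieqfx,vxurx,bor] add [hxo] -> 15 lines: kcebg brmjx ikj cct wzrae bkltu zroyi zidk qjuq ngh epp vswxt hxo vlvw fjp
Hunk 5: at line 4 remove [bkltu] add [mnkr,drqnh] -> 16 lines: kcebg brmjx ikj cct wzrae mnkr drqnh zroyi zidk qjuq ngh epp vswxt hxo vlvw fjp
Hunk 6: at line 10 remove [ngh,epp,vswxt] add [gcyl,rih] -> 15 lines: kcebg brmjx ikj cct wzrae mnkr drqnh zroyi zidk qjuq gcyl rih hxo vlvw fjp

Answer: kcebg
brmjx
ikj
cct
wzrae
mnkr
drqnh
zroyi
zidk
qjuq
gcyl
rih
hxo
vlvw
fjp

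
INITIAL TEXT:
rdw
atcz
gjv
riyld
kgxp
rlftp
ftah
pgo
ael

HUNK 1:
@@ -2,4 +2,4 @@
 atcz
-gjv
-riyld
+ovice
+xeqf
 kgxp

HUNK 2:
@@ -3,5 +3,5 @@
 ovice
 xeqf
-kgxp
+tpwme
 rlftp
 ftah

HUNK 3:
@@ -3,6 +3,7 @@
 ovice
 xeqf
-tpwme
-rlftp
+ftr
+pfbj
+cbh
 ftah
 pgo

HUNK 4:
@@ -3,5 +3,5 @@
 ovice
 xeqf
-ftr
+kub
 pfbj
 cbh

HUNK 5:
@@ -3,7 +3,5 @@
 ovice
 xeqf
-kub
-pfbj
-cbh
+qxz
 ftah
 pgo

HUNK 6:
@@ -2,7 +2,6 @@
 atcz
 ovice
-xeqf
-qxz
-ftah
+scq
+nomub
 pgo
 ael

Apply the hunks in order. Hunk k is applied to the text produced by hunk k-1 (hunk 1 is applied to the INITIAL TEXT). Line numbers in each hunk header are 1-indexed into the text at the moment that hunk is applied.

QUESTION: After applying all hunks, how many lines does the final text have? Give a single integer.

Hunk 1: at line 2 remove [gjv,riyld] add [ovice,xeqf] -> 9 lines: rdw atcz ovice xeqf kgxp rlftp ftah pgo ael
Hunk 2: at line 3 remove [kgxp] add [tpwme] -> 9 lines: rdw atcz ovice xeqf tpwme rlftp ftah pgo ael
Hunk 3: at line 3 remove [tpwme,rlftp] add [ftr,pfbj,cbh] -> 10 lines: rdw atcz ovice xeqf ftr pfbj cbh ftah pgo ael
Hunk 4: at line 3 remove [ftr] add [kub] -> 10 lines: rdw atcz ovice xeqf kub pfbj cbh ftah pgo ael
Hunk 5: at line 3 remove [kub,pfbj,cbh] add [qxz] -> 8 lines: rdw atcz ovice xeqf qxz ftah pgo ael
Hunk 6: at line 2 remove [xeqf,qxz,ftah] add [scq,nomub] -> 7 lines: rdw atcz ovice scq nomub pgo ael
Final line count: 7

Answer: 7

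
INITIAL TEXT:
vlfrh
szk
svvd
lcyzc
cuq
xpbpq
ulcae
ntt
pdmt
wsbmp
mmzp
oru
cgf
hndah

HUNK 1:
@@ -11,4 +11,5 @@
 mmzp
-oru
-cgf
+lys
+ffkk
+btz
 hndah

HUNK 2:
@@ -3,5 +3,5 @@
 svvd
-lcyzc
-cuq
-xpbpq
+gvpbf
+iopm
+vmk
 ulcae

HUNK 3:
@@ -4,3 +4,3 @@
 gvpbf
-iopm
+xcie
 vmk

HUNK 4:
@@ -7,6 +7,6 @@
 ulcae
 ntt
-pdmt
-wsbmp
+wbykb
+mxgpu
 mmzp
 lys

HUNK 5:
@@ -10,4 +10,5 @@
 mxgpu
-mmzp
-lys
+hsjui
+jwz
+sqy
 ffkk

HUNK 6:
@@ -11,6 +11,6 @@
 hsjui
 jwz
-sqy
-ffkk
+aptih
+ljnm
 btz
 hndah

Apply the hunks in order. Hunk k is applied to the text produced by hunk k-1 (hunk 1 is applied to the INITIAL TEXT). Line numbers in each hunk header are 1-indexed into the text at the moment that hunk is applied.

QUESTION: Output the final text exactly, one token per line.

Hunk 1: at line 11 remove [oru,cgf] add [lys,ffkk,btz] -> 15 lines: vlfrh szk svvd lcyzc cuq xpbpq ulcae ntt pdmt wsbmp mmzp lys ffkk btz hndah
Hunk 2: at line 3 remove [lcyzc,cuq,xpbpq] add [gvpbf,iopm,vmk] -> 15 lines: vlfrh szk svvd gvpbf iopm vmk ulcae ntt pdmt wsbmp mmzp lys ffkk btz hndah
Hunk 3: at line 4 remove [iopm] add [xcie] -> 15 lines: vlfrh szk svvd gvpbf xcie vmk ulcae ntt pdmt wsbmp mmzp lys ffkk btz hndah
Hunk 4: at line 7 remove [pdmt,wsbmp] add [wbykb,mxgpu] -> 15 lines: vlfrh szk svvd gvpbf xcie vmk ulcae ntt wbykb mxgpu mmzp lys ffkk btz hndah
Hunk 5: at line 10 remove [mmzp,lys] add [hsjui,jwz,sqy] -> 16 lines: vlfrh szk svvd gvpbf xcie vmk ulcae ntt wbykb mxgpu hsjui jwz sqy ffkk btz hndah
Hunk 6: at line 11 remove [sqy,ffkk] add [aptih,ljnm] -> 16 lines: vlfrh szk svvd gvpbf xcie vmk ulcae ntt wbykb mxgpu hsjui jwz aptih ljnm btz hndah

Answer: vlfrh
szk
svvd
gvpbf
xcie
vmk
ulcae
ntt
wbykb
mxgpu
hsjui
jwz
aptih
ljnm
btz
hndah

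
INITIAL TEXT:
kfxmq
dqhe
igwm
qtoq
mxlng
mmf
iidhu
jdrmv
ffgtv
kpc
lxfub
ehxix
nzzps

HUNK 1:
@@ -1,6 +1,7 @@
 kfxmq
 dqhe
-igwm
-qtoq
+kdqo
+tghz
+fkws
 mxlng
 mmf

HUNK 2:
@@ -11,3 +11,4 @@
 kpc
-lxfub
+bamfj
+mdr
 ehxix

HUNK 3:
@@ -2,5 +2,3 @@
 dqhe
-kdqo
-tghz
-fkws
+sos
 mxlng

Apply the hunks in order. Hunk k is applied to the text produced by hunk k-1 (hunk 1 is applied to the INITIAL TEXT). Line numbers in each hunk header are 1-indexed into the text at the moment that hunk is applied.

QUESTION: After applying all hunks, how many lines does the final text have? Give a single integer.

Hunk 1: at line 1 remove [igwm,qtoq] add [kdqo,tghz,fkws] -> 14 lines: kfxmq dqhe kdqo tghz fkws mxlng mmf iidhu jdrmv ffgtv kpc lxfub ehxix nzzps
Hunk 2: at line 11 remove [lxfub] add [bamfj,mdr] -> 15 lines: kfxmq dqhe kdqo tghz fkws mxlng mmf iidhu jdrmv ffgtv kpc bamfj mdr ehxix nzzps
Hunk 3: at line 2 remove [kdqo,tghz,fkws] add [sos] -> 13 lines: kfxmq dqhe sos mxlng mmf iidhu jdrmv ffgtv kpc bamfj mdr ehxix nzzps
Final line count: 13

Answer: 13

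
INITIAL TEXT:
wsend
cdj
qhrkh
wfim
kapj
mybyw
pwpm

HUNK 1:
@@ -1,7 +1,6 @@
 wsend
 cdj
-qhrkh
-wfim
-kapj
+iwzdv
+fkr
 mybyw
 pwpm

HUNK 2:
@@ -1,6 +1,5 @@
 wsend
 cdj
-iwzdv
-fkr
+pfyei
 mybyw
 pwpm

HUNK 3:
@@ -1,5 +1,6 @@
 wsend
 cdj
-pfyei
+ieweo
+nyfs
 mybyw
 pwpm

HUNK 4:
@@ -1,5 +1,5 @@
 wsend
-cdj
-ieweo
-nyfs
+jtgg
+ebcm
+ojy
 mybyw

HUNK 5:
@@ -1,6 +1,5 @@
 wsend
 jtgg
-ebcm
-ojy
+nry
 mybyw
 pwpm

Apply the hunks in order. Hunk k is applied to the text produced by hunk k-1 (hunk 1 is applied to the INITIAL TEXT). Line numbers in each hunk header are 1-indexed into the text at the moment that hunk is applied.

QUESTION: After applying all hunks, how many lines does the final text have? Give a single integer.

Answer: 5

Derivation:
Hunk 1: at line 1 remove [qhrkh,wfim,kapj] add [iwzdv,fkr] -> 6 lines: wsend cdj iwzdv fkr mybyw pwpm
Hunk 2: at line 1 remove [iwzdv,fkr] add [pfyei] -> 5 lines: wsend cdj pfyei mybyw pwpm
Hunk 3: at line 1 remove [pfyei] add [ieweo,nyfs] -> 6 lines: wsend cdj ieweo nyfs mybyw pwpm
Hunk 4: at line 1 remove [cdj,ieweo,nyfs] add [jtgg,ebcm,ojy] -> 6 lines: wsend jtgg ebcm ojy mybyw pwpm
Hunk 5: at line 1 remove [ebcm,ojy] add [nry] -> 5 lines: wsend jtgg nry mybyw pwpm
Final line count: 5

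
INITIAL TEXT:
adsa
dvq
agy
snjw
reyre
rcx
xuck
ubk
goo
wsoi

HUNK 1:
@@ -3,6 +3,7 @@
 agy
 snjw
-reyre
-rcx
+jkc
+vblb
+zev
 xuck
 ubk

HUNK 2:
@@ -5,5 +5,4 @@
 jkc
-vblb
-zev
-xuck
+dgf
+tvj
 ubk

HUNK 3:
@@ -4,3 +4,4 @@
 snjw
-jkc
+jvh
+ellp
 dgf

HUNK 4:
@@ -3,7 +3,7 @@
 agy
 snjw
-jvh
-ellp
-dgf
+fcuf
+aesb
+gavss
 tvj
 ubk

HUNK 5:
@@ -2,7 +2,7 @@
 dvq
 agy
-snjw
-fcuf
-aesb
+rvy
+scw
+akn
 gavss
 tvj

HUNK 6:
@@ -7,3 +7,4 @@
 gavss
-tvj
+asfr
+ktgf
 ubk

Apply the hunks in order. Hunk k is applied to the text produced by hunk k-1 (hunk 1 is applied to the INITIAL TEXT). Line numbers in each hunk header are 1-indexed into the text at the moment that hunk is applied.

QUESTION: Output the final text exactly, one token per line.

Hunk 1: at line 3 remove [reyre,rcx] add [jkc,vblb,zev] -> 11 lines: adsa dvq agy snjw jkc vblb zev xuck ubk goo wsoi
Hunk 2: at line 5 remove [vblb,zev,xuck] add [dgf,tvj] -> 10 lines: adsa dvq agy snjw jkc dgf tvj ubk goo wsoi
Hunk 3: at line 4 remove [jkc] add [jvh,ellp] -> 11 lines: adsa dvq agy snjw jvh ellp dgf tvj ubk goo wsoi
Hunk 4: at line 3 remove [jvh,ellp,dgf] add [fcuf,aesb,gavss] -> 11 lines: adsa dvq agy snjw fcuf aesb gavss tvj ubk goo wsoi
Hunk 5: at line 2 remove [snjw,fcuf,aesb] add [rvy,scw,akn] -> 11 lines: adsa dvq agy rvy scw akn gavss tvj ubk goo wsoi
Hunk 6: at line 7 remove [tvj] add [asfr,ktgf] -> 12 lines: adsa dvq agy rvy scw akn gavss asfr ktgf ubk goo wsoi

Answer: adsa
dvq
agy
rvy
scw
akn
gavss
asfr
ktgf
ubk
goo
wsoi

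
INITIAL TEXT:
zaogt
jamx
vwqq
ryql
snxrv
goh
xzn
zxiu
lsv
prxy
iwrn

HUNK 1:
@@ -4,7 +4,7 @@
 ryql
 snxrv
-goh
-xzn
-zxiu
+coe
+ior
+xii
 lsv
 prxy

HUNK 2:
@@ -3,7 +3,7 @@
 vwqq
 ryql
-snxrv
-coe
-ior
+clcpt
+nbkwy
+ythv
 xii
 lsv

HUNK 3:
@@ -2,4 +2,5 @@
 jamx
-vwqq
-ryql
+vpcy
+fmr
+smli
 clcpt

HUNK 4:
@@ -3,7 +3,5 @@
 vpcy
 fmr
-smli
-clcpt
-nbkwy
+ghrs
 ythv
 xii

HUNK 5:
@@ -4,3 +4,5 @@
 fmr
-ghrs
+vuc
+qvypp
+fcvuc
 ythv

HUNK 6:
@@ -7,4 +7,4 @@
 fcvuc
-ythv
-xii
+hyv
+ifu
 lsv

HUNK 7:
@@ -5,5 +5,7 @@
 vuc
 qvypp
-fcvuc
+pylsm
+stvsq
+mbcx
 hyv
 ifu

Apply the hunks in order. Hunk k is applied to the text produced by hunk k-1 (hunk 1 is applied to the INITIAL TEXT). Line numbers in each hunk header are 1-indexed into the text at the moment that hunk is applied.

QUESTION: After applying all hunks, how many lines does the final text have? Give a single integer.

Hunk 1: at line 4 remove [goh,xzn,zxiu] add [coe,ior,xii] -> 11 lines: zaogt jamx vwqq ryql snxrv coe ior xii lsv prxy iwrn
Hunk 2: at line 3 remove [snxrv,coe,ior] add [clcpt,nbkwy,ythv] -> 11 lines: zaogt jamx vwqq ryql clcpt nbkwy ythv xii lsv prxy iwrn
Hunk 3: at line 2 remove [vwqq,ryql] add [vpcy,fmr,smli] -> 12 lines: zaogt jamx vpcy fmr smli clcpt nbkwy ythv xii lsv prxy iwrn
Hunk 4: at line 3 remove [smli,clcpt,nbkwy] add [ghrs] -> 10 lines: zaogt jamx vpcy fmr ghrs ythv xii lsv prxy iwrn
Hunk 5: at line 4 remove [ghrs] add [vuc,qvypp,fcvuc] -> 12 lines: zaogt jamx vpcy fmr vuc qvypp fcvuc ythv xii lsv prxy iwrn
Hunk 6: at line 7 remove [ythv,xii] add [hyv,ifu] -> 12 lines: zaogt jamx vpcy fmr vuc qvypp fcvuc hyv ifu lsv prxy iwrn
Hunk 7: at line 5 remove [fcvuc] add [pylsm,stvsq,mbcx] -> 14 lines: zaogt jamx vpcy fmr vuc qvypp pylsm stvsq mbcx hyv ifu lsv prxy iwrn
Final line count: 14

Answer: 14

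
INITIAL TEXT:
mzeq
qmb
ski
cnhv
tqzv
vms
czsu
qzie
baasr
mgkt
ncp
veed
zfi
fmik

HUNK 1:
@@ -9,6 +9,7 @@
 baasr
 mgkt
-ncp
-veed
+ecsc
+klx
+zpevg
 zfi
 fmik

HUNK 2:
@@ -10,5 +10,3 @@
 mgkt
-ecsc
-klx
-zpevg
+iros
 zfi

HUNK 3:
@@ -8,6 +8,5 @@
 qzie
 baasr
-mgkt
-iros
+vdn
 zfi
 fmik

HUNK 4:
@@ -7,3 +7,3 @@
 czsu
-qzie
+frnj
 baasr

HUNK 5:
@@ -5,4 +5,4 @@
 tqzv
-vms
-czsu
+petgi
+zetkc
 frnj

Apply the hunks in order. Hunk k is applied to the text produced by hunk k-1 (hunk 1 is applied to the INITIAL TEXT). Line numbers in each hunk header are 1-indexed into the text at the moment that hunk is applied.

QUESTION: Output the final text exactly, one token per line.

Answer: mzeq
qmb
ski
cnhv
tqzv
petgi
zetkc
frnj
baasr
vdn
zfi
fmik

Derivation:
Hunk 1: at line 9 remove [ncp,veed] add [ecsc,klx,zpevg] -> 15 lines: mzeq qmb ski cnhv tqzv vms czsu qzie baasr mgkt ecsc klx zpevg zfi fmik
Hunk 2: at line 10 remove [ecsc,klx,zpevg] add [iros] -> 13 lines: mzeq qmb ski cnhv tqzv vms czsu qzie baasr mgkt iros zfi fmik
Hunk 3: at line 8 remove [mgkt,iros] add [vdn] -> 12 lines: mzeq qmb ski cnhv tqzv vms czsu qzie baasr vdn zfi fmik
Hunk 4: at line 7 remove [qzie] add [frnj] -> 12 lines: mzeq qmb ski cnhv tqzv vms czsu frnj baasr vdn zfi fmik
Hunk 5: at line 5 remove [vms,czsu] add [petgi,zetkc] -> 12 lines: mzeq qmb ski cnhv tqzv petgi zetkc frnj baasr vdn zfi fmik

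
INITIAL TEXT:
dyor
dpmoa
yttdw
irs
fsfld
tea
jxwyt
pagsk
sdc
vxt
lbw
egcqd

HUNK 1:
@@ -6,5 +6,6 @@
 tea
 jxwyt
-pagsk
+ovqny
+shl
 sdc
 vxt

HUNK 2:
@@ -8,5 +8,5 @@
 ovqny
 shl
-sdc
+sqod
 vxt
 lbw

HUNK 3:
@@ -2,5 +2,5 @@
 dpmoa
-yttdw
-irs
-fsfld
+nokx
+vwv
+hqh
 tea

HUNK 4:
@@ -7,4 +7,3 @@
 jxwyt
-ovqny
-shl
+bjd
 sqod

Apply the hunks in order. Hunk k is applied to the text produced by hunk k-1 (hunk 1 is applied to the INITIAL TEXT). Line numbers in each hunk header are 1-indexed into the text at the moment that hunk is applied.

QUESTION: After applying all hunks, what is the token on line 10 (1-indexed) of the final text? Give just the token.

Answer: vxt

Derivation:
Hunk 1: at line 6 remove [pagsk] add [ovqny,shl] -> 13 lines: dyor dpmoa yttdw irs fsfld tea jxwyt ovqny shl sdc vxt lbw egcqd
Hunk 2: at line 8 remove [sdc] add [sqod] -> 13 lines: dyor dpmoa yttdw irs fsfld tea jxwyt ovqny shl sqod vxt lbw egcqd
Hunk 3: at line 2 remove [yttdw,irs,fsfld] add [nokx,vwv,hqh] -> 13 lines: dyor dpmoa nokx vwv hqh tea jxwyt ovqny shl sqod vxt lbw egcqd
Hunk 4: at line 7 remove [ovqny,shl] add [bjd] -> 12 lines: dyor dpmoa nokx vwv hqh tea jxwyt bjd sqod vxt lbw egcqd
Final line 10: vxt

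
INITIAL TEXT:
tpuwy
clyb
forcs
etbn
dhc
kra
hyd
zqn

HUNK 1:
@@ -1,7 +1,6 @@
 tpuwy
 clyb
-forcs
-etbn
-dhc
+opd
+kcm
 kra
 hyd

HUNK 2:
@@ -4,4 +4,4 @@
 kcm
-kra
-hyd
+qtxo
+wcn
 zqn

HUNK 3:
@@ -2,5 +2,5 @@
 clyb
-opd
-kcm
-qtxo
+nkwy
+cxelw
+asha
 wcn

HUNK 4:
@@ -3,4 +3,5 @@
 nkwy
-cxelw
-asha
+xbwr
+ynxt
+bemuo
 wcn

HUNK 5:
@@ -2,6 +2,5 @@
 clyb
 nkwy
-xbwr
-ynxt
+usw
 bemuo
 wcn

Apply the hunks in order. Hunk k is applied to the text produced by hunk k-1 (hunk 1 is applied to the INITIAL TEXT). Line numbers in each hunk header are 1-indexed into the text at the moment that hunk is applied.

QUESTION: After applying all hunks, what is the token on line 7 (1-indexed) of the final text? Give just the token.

Hunk 1: at line 1 remove [forcs,etbn,dhc] add [opd,kcm] -> 7 lines: tpuwy clyb opd kcm kra hyd zqn
Hunk 2: at line 4 remove [kra,hyd] add [qtxo,wcn] -> 7 lines: tpuwy clyb opd kcm qtxo wcn zqn
Hunk 3: at line 2 remove [opd,kcm,qtxo] add [nkwy,cxelw,asha] -> 7 lines: tpuwy clyb nkwy cxelw asha wcn zqn
Hunk 4: at line 3 remove [cxelw,asha] add [xbwr,ynxt,bemuo] -> 8 lines: tpuwy clyb nkwy xbwr ynxt bemuo wcn zqn
Hunk 5: at line 2 remove [xbwr,ynxt] add [usw] -> 7 lines: tpuwy clyb nkwy usw bemuo wcn zqn
Final line 7: zqn

Answer: zqn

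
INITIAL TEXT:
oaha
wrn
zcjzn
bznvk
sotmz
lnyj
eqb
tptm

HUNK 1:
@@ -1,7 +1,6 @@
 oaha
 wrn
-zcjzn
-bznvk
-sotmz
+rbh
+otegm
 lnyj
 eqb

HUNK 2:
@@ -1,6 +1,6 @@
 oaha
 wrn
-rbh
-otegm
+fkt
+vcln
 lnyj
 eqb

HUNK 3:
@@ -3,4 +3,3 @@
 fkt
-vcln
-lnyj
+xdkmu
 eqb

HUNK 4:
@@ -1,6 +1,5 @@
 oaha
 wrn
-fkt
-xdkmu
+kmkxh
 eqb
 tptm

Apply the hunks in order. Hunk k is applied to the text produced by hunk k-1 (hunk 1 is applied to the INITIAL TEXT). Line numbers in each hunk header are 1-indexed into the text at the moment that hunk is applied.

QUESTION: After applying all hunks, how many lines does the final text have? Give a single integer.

Answer: 5

Derivation:
Hunk 1: at line 1 remove [zcjzn,bznvk,sotmz] add [rbh,otegm] -> 7 lines: oaha wrn rbh otegm lnyj eqb tptm
Hunk 2: at line 1 remove [rbh,otegm] add [fkt,vcln] -> 7 lines: oaha wrn fkt vcln lnyj eqb tptm
Hunk 3: at line 3 remove [vcln,lnyj] add [xdkmu] -> 6 lines: oaha wrn fkt xdkmu eqb tptm
Hunk 4: at line 1 remove [fkt,xdkmu] add [kmkxh] -> 5 lines: oaha wrn kmkxh eqb tptm
Final line count: 5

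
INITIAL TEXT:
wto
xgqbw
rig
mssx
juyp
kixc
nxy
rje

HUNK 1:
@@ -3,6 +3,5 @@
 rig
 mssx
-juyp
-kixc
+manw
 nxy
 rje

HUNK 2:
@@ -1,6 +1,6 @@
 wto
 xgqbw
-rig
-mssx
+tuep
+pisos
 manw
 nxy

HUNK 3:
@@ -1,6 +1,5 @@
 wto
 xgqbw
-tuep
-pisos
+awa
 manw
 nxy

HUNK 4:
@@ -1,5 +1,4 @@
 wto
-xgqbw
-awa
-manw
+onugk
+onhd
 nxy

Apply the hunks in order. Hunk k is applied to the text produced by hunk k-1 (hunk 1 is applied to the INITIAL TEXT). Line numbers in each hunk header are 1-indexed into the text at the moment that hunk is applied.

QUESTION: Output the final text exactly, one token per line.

Hunk 1: at line 3 remove [juyp,kixc] add [manw] -> 7 lines: wto xgqbw rig mssx manw nxy rje
Hunk 2: at line 1 remove [rig,mssx] add [tuep,pisos] -> 7 lines: wto xgqbw tuep pisos manw nxy rje
Hunk 3: at line 1 remove [tuep,pisos] add [awa] -> 6 lines: wto xgqbw awa manw nxy rje
Hunk 4: at line 1 remove [xgqbw,awa,manw] add [onugk,onhd] -> 5 lines: wto onugk onhd nxy rje

Answer: wto
onugk
onhd
nxy
rje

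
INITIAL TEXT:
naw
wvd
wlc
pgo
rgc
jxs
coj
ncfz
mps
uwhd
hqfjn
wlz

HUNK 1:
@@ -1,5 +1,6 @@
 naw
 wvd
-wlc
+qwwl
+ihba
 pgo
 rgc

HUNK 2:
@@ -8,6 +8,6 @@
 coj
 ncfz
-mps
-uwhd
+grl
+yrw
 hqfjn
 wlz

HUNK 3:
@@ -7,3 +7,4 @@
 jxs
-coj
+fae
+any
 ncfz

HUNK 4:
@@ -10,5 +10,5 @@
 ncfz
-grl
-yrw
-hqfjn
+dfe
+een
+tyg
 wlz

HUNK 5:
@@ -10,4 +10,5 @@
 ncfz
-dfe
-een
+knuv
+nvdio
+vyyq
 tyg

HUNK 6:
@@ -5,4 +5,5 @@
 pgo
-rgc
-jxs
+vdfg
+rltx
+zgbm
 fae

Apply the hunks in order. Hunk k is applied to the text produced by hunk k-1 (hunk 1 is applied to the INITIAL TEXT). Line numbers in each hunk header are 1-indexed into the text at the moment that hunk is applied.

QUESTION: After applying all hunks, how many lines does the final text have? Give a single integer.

Hunk 1: at line 1 remove [wlc] add [qwwl,ihba] -> 13 lines: naw wvd qwwl ihba pgo rgc jxs coj ncfz mps uwhd hqfjn wlz
Hunk 2: at line 8 remove [mps,uwhd] add [grl,yrw] -> 13 lines: naw wvd qwwl ihba pgo rgc jxs coj ncfz grl yrw hqfjn wlz
Hunk 3: at line 7 remove [coj] add [fae,any] -> 14 lines: naw wvd qwwl ihba pgo rgc jxs fae any ncfz grl yrw hqfjn wlz
Hunk 4: at line 10 remove [grl,yrw,hqfjn] add [dfe,een,tyg] -> 14 lines: naw wvd qwwl ihba pgo rgc jxs fae any ncfz dfe een tyg wlz
Hunk 5: at line 10 remove [dfe,een] add [knuv,nvdio,vyyq] -> 15 lines: naw wvd qwwl ihba pgo rgc jxs fae any ncfz knuv nvdio vyyq tyg wlz
Hunk 6: at line 5 remove [rgc,jxs] add [vdfg,rltx,zgbm] -> 16 lines: naw wvd qwwl ihba pgo vdfg rltx zgbm fae any ncfz knuv nvdio vyyq tyg wlz
Final line count: 16

Answer: 16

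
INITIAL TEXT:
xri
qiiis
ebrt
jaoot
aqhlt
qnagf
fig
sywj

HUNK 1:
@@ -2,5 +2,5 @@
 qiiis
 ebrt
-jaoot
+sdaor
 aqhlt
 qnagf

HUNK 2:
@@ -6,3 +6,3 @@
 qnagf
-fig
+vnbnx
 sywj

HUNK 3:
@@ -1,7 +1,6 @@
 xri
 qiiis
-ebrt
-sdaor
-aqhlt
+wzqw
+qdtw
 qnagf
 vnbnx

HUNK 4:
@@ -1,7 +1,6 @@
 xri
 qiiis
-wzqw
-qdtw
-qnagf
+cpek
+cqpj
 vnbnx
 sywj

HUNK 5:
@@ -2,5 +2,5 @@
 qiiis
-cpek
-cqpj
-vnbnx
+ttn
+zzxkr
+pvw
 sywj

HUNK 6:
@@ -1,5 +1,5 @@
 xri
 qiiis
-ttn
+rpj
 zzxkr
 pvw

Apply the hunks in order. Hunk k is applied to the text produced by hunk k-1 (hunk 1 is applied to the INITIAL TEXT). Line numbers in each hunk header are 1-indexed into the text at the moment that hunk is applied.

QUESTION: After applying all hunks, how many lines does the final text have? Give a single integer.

Hunk 1: at line 2 remove [jaoot] add [sdaor] -> 8 lines: xri qiiis ebrt sdaor aqhlt qnagf fig sywj
Hunk 2: at line 6 remove [fig] add [vnbnx] -> 8 lines: xri qiiis ebrt sdaor aqhlt qnagf vnbnx sywj
Hunk 3: at line 1 remove [ebrt,sdaor,aqhlt] add [wzqw,qdtw] -> 7 lines: xri qiiis wzqw qdtw qnagf vnbnx sywj
Hunk 4: at line 1 remove [wzqw,qdtw,qnagf] add [cpek,cqpj] -> 6 lines: xri qiiis cpek cqpj vnbnx sywj
Hunk 5: at line 2 remove [cpek,cqpj,vnbnx] add [ttn,zzxkr,pvw] -> 6 lines: xri qiiis ttn zzxkr pvw sywj
Hunk 6: at line 1 remove [ttn] add [rpj] -> 6 lines: xri qiiis rpj zzxkr pvw sywj
Final line count: 6

Answer: 6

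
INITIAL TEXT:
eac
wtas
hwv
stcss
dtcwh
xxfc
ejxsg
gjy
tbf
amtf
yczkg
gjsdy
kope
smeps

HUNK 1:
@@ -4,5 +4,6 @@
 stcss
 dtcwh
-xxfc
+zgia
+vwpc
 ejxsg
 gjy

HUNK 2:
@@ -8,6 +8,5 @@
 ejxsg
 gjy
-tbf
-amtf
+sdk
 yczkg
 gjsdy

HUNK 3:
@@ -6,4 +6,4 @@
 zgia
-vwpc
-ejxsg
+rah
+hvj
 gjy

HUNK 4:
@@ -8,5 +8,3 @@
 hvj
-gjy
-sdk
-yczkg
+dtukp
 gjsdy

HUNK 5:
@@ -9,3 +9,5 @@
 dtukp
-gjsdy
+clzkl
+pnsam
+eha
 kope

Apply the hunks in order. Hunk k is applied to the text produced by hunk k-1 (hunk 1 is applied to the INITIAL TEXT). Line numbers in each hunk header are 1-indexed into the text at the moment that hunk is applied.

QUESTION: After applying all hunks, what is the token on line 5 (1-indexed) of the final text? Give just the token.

Hunk 1: at line 4 remove [xxfc] add [zgia,vwpc] -> 15 lines: eac wtas hwv stcss dtcwh zgia vwpc ejxsg gjy tbf amtf yczkg gjsdy kope smeps
Hunk 2: at line 8 remove [tbf,amtf] add [sdk] -> 14 lines: eac wtas hwv stcss dtcwh zgia vwpc ejxsg gjy sdk yczkg gjsdy kope smeps
Hunk 3: at line 6 remove [vwpc,ejxsg] add [rah,hvj] -> 14 lines: eac wtas hwv stcss dtcwh zgia rah hvj gjy sdk yczkg gjsdy kope smeps
Hunk 4: at line 8 remove [gjy,sdk,yczkg] add [dtukp] -> 12 lines: eac wtas hwv stcss dtcwh zgia rah hvj dtukp gjsdy kope smeps
Hunk 5: at line 9 remove [gjsdy] add [clzkl,pnsam,eha] -> 14 lines: eac wtas hwv stcss dtcwh zgia rah hvj dtukp clzkl pnsam eha kope smeps
Final line 5: dtcwh

Answer: dtcwh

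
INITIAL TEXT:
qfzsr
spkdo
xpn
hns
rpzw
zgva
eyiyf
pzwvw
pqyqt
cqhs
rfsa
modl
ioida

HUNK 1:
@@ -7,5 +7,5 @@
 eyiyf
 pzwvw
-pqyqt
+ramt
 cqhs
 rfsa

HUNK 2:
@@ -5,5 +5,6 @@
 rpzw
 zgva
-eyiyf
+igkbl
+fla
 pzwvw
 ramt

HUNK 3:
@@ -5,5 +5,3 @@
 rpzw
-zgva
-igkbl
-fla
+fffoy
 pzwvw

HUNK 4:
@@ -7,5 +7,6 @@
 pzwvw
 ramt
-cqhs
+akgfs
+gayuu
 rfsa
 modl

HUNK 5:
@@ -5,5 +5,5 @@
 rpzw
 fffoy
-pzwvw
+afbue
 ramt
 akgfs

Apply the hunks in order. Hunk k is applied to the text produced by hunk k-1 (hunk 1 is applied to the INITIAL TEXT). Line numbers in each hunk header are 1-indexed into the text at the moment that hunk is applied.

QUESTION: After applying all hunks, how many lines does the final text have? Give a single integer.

Answer: 13

Derivation:
Hunk 1: at line 7 remove [pqyqt] add [ramt] -> 13 lines: qfzsr spkdo xpn hns rpzw zgva eyiyf pzwvw ramt cqhs rfsa modl ioida
Hunk 2: at line 5 remove [eyiyf] add [igkbl,fla] -> 14 lines: qfzsr spkdo xpn hns rpzw zgva igkbl fla pzwvw ramt cqhs rfsa modl ioida
Hunk 3: at line 5 remove [zgva,igkbl,fla] add [fffoy] -> 12 lines: qfzsr spkdo xpn hns rpzw fffoy pzwvw ramt cqhs rfsa modl ioida
Hunk 4: at line 7 remove [cqhs] add [akgfs,gayuu] -> 13 lines: qfzsr spkdo xpn hns rpzw fffoy pzwvw ramt akgfs gayuu rfsa modl ioida
Hunk 5: at line 5 remove [pzwvw] add [afbue] -> 13 lines: qfzsr spkdo xpn hns rpzw fffoy afbue ramt akgfs gayuu rfsa modl ioida
Final line count: 13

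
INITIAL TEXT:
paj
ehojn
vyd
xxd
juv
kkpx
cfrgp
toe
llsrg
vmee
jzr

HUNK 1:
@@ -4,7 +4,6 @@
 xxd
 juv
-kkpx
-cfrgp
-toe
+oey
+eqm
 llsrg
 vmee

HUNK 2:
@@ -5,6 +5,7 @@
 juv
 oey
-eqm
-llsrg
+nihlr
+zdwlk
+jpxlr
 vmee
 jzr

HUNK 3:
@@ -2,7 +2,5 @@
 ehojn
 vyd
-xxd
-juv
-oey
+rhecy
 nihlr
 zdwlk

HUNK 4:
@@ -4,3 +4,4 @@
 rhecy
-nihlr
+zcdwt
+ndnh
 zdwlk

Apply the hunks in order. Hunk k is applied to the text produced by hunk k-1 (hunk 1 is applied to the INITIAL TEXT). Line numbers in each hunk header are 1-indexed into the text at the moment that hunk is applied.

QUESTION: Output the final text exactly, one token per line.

Hunk 1: at line 4 remove [kkpx,cfrgp,toe] add [oey,eqm] -> 10 lines: paj ehojn vyd xxd juv oey eqm llsrg vmee jzr
Hunk 2: at line 5 remove [eqm,llsrg] add [nihlr,zdwlk,jpxlr] -> 11 lines: paj ehojn vyd xxd juv oey nihlr zdwlk jpxlr vmee jzr
Hunk 3: at line 2 remove [xxd,juv,oey] add [rhecy] -> 9 lines: paj ehojn vyd rhecy nihlr zdwlk jpxlr vmee jzr
Hunk 4: at line 4 remove [nihlr] add [zcdwt,ndnh] -> 10 lines: paj ehojn vyd rhecy zcdwt ndnh zdwlk jpxlr vmee jzr

Answer: paj
ehojn
vyd
rhecy
zcdwt
ndnh
zdwlk
jpxlr
vmee
jzr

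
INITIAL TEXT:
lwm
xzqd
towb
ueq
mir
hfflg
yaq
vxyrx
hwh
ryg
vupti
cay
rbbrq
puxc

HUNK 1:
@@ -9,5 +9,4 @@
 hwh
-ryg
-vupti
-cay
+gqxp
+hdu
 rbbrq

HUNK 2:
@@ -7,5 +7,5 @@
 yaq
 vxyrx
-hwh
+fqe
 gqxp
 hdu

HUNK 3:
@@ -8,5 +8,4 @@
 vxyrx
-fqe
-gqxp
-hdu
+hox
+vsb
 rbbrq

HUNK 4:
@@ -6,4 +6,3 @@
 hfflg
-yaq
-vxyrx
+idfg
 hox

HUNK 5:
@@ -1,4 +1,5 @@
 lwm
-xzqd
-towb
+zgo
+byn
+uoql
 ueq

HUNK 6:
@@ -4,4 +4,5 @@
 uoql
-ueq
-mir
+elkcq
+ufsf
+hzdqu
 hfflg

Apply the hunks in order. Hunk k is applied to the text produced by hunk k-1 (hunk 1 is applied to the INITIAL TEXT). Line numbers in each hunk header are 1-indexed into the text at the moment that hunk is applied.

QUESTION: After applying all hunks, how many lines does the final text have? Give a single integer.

Hunk 1: at line 9 remove [ryg,vupti,cay] add [gqxp,hdu] -> 13 lines: lwm xzqd towb ueq mir hfflg yaq vxyrx hwh gqxp hdu rbbrq puxc
Hunk 2: at line 7 remove [hwh] add [fqe] -> 13 lines: lwm xzqd towb ueq mir hfflg yaq vxyrx fqe gqxp hdu rbbrq puxc
Hunk 3: at line 8 remove [fqe,gqxp,hdu] add [hox,vsb] -> 12 lines: lwm xzqd towb ueq mir hfflg yaq vxyrx hox vsb rbbrq puxc
Hunk 4: at line 6 remove [yaq,vxyrx] add [idfg] -> 11 lines: lwm xzqd towb ueq mir hfflg idfg hox vsb rbbrq puxc
Hunk 5: at line 1 remove [xzqd,towb] add [zgo,byn,uoql] -> 12 lines: lwm zgo byn uoql ueq mir hfflg idfg hox vsb rbbrq puxc
Hunk 6: at line 4 remove [ueq,mir] add [elkcq,ufsf,hzdqu] -> 13 lines: lwm zgo byn uoql elkcq ufsf hzdqu hfflg idfg hox vsb rbbrq puxc
Final line count: 13

Answer: 13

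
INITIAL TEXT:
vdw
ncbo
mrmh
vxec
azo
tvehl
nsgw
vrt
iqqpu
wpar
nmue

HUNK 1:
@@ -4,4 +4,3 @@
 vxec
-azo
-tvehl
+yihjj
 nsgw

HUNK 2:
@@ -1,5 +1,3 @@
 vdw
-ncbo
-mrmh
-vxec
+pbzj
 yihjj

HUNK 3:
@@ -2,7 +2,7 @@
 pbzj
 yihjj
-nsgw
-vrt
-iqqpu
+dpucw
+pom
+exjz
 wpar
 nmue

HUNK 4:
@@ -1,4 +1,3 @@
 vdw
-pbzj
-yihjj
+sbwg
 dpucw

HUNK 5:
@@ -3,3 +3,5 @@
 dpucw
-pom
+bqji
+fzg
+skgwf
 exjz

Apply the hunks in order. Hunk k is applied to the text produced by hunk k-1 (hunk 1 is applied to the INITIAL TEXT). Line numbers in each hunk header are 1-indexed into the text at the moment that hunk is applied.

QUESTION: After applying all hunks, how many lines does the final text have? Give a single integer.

Hunk 1: at line 4 remove [azo,tvehl] add [yihjj] -> 10 lines: vdw ncbo mrmh vxec yihjj nsgw vrt iqqpu wpar nmue
Hunk 2: at line 1 remove [ncbo,mrmh,vxec] add [pbzj] -> 8 lines: vdw pbzj yihjj nsgw vrt iqqpu wpar nmue
Hunk 3: at line 2 remove [nsgw,vrt,iqqpu] add [dpucw,pom,exjz] -> 8 lines: vdw pbzj yihjj dpucw pom exjz wpar nmue
Hunk 4: at line 1 remove [pbzj,yihjj] add [sbwg] -> 7 lines: vdw sbwg dpucw pom exjz wpar nmue
Hunk 5: at line 3 remove [pom] add [bqji,fzg,skgwf] -> 9 lines: vdw sbwg dpucw bqji fzg skgwf exjz wpar nmue
Final line count: 9

Answer: 9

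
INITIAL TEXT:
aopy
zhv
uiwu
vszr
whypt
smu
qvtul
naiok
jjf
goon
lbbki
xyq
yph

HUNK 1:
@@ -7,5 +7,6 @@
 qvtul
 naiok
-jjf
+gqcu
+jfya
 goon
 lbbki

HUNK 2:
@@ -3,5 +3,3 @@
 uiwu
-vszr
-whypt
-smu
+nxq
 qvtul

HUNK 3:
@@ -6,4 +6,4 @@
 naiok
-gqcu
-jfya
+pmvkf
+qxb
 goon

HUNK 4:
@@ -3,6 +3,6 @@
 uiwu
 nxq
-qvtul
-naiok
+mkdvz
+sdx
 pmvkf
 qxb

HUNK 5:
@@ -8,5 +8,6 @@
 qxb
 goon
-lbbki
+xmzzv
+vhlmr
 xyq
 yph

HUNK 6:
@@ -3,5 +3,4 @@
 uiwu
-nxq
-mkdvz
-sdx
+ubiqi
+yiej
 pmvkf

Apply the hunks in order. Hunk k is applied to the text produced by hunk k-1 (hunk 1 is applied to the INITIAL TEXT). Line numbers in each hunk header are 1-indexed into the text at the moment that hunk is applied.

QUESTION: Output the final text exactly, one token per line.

Hunk 1: at line 7 remove [jjf] add [gqcu,jfya] -> 14 lines: aopy zhv uiwu vszr whypt smu qvtul naiok gqcu jfya goon lbbki xyq yph
Hunk 2: at line 3 remove [vszr,whypt,smu] add [nxq] -> 12 lines: aopy zhv uiwu nxq qvtul naiok gqcu jfya goon lbbki xyq yph
Hunk 3: at line 6 remove [gqcu,jfya] add [pmvkf,qxb] -> 12 lines: aopy zhv uiwu nxq qvtul naiok pmvkf qxb goon lbbki xyq yph
Hunk 4: at line 3 remove [qvtul,naiok] add [mkdvz,sdx] -> 12 lines: aopy zhv uiwu nxq mkdvz sdx pmvkf qxb goon lbbki xyq yph
Hunk 5: at line 8 remove [lbbki] add [xmzzv,vhlmr] -> 13 lines: aopy zhv uiwu nxq mkdvz sdx pmvkf qxb goon xmzzv vhlmr xyq yph
Hunk 6: at line 3 remove [nxq,mkdvz,sdx] add [ubiqi,yiej] -> 12 lines: aopy zhv uiwu ubiqi yiej pmvkf qxb goon xmzzv vhlmr xyq yph

Answer: aopy
zhv
uiwu
ubiqi
yiej
pmvkf
qxb
goon
xmzzv
vhlmr
xyq
yph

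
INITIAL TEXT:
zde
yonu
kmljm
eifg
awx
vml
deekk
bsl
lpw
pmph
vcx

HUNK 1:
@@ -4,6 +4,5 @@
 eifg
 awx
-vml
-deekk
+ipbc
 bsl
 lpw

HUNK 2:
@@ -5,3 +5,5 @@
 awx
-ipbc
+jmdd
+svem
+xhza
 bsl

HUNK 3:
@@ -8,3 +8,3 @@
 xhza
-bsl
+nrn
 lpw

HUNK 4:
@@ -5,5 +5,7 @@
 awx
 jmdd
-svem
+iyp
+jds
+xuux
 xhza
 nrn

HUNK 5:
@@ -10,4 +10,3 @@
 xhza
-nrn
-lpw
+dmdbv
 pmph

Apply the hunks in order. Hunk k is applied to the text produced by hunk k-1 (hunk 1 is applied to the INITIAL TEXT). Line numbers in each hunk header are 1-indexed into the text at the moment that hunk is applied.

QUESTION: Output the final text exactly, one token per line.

Answer: zde
yonu
kmljm
eifg
awx
jmdd
iyp
jds
xuux
xhza
dmdbv
pmph
vcx

Derivation:
Hunk 1: at line 4 remove [vml,deekk] add [ipbc] -> 10 lines: zde yonu kmljm eifg awx ipbc bsl lpw pmph vcx
Hunk 2: at line 5 remove [ipbc] add [jmdd,svem,xhza] -> 12 lines: zde yonu kmljm eifg awx jmdd svem xhza bsl lpw pmph vcx
Hunk 3: at line 8 remove [bsl] add [nrn] -> 12 lines: zde yonu kmljm eifg awx jmdd svem xhza nrn lpw pmph vcx
Hunk 4: at line 5 remove [svem] add [iyp,jds,xuux] -> 14 lines: zde yonu kmljm eifg awx jmdd iyp jds xuux xhza nrn lpw pmph vcx
Hunk 5: at line 10 remove [nrn,lpw] add [dmdbv] -> 13 lines: zde yonu kmljm eifg awx jmdd iyp jds xuux xhza dmdbv pmph vcx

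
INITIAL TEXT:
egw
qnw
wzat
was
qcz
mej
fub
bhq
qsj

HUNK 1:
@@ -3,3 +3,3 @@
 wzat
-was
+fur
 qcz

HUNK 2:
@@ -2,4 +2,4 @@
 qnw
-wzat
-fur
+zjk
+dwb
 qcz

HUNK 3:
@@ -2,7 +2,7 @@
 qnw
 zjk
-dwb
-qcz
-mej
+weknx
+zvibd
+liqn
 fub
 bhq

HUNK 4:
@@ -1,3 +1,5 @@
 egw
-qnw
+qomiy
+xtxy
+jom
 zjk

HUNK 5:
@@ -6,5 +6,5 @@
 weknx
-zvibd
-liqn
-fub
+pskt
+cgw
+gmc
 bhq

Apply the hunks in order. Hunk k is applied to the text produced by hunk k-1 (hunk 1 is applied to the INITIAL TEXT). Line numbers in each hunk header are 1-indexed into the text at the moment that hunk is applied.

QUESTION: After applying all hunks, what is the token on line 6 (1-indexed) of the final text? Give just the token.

Hunk 1: at line 3 remove [was] add [fur] -> 9 lines: egw qnw wzat fur qcz mej fub bhq qsj
Hunk 2: at line 2 remove [wzat,fur] add [zjk,dwb] -> 9 lines: egw qnw zjk dwb qcz mej fub bhq qsj
Hunk 3: at line 2 remove [dwb,qcz,mej] add [weknx,zvibd,liqn] -> 9 lines: egw qnw zjk weknx zvibd liqn fub bhq qsj
Hunk 4: at line 1 remove [qnw] add [qomiy,xtxy,jom] -> 11 lines: egw qomiy xtxy jom zjk weknx zvibd liqn fub bhq qsj
Hunk 5: at line 6 remove [zvibd,liqn,fub] add [pskt,cgw,gmc] -> 11 lines: egw qomiy xtxy jom zjk weknx pskt cgw gmc bhq qsj
Final line 6: weknx

Answer: weknx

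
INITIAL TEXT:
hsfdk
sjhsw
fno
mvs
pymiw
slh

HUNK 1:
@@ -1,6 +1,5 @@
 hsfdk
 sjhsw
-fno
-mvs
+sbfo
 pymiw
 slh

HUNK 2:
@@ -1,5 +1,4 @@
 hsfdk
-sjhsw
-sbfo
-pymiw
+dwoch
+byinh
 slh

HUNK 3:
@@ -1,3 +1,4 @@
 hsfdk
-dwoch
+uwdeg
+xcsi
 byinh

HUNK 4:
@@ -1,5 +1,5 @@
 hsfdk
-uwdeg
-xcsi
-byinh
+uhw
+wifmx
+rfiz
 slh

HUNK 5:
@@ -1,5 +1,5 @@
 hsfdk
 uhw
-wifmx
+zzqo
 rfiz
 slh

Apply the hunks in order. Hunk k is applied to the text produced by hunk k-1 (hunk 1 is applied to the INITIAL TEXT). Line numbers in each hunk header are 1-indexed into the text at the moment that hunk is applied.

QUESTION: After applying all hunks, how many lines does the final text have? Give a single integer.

Hunk 1: at line 1 remove [fno,mvs] add [sbfo] -> 5 lines: hsfdk sjhsw sbfo pymiw slh
Hunk 2: at line 1 remove [sjhsw,sbfo,pymiw] add [dwoch,byinh] -> 4 lines: hsfdk dwoch byinh slh
Hunk 3: at line 1 remove [dwoch] add [uwdeg,xcsi] -> 5 lines: hsfdk uwdeg xcsi byinh slh
Hunk 4: at line 1 remove [uwdeg,xcsi,byinh] add [uhw,wifmx,rfiz] -> 5 lines: hsfdk uhw wifmx rfiz slh
Hunk 5: at line 1 remove [wifmx] add [zzqo] -> 5 lines: hsfdk uhw zzqo rfiz slh
Final line count: 5

Answer: 5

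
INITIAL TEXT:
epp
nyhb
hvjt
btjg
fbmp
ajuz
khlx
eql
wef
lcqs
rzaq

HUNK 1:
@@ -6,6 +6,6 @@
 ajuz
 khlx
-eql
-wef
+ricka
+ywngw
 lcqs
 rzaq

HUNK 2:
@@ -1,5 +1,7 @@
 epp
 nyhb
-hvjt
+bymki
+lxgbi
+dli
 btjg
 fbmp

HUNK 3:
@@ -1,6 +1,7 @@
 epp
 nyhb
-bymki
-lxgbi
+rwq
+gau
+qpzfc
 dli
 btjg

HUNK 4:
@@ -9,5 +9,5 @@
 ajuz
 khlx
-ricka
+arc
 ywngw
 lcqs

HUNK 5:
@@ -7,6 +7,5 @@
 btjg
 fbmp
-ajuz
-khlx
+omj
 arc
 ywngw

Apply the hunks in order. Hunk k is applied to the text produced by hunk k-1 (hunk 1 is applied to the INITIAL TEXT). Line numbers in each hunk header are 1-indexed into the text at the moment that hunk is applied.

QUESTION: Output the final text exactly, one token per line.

Answer: epp
nyhb
rwq
gau
qpzfc
dli
btjg
fbmp
omj
arc
ywngw
lcqs
rzaq

Derivation:
Hunk 1: at line 6 remove [eql,wef] add [ricka,ywngw] -> 11 lines: epp nyhb hvjt btjg fbmp ajuz khlx ricka ywngw lcqs rzaq
Hunk 2: at line 1 remove [hvjt] add [bymki,lxgbi,dli] -> 13 lines: epp nyhb bymki lxgbi dli btjg fbmp ajuz khlx ricka ywngw lcqs rzaq
Hunk 3: at line 1 remove [bymki,lxgbi] add [rwq,gau,qpzfc] -> 14 lines: epp nyhb rwq gau qpzfc dli btjg fbmp ajuz khlx ricka ywngw lcqs rzaq
Hunk 4: at line 9 remove [ricka] add [arc] -> 14 lines: epp nyhb rwq gau qpzfc dli btjg fbmp ajuz khlx arc ywngw lcqs rzaq
Hunk 5: at line 7 remove [ajuz,khlx] add [omj] -> 13 lines: epp nyhb rwq gau qpzfc dli btjg fbmp omj arc ywngw lcqs rzaq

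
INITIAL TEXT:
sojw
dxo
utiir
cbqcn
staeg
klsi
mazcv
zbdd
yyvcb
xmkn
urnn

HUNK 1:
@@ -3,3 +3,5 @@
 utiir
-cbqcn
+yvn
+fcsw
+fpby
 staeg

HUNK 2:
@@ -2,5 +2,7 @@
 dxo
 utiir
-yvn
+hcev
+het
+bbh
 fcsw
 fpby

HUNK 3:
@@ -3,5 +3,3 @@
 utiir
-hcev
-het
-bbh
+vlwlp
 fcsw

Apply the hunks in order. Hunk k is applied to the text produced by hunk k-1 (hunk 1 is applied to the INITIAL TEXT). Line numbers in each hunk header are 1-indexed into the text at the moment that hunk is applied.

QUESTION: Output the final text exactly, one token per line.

Hunk 1: at line 3 remove [cbqcn] add [yvn,fcsw,fpby] -> 13 lines: sojw dxo utiir yvn fcsw fpby staeg klsi mazcv zbdd yyvcb xmkn urnn
Hunk 2: at line 2 remove [yvn] add [hcev,het,bbh] -> 15 lines: sojw dxo utiir hcev het bbh fcsw fpby staeg klsi mazcv zbdd yyvcb xmkn urnn
Hunk 3: at line 3 remove [hcev,het,bbh] add [vlwlp] -> 13 lines: sojw dxo utiir vlwlp fcsw fpby staeg klsi mazcv zbdd yyvcb xmkn urnn

Answer: sojw
dxo
utiir
vlwlp
fcsw
fpby
staeg
klsi
mazcv
zbdd
yyvcb
xmkn
urnn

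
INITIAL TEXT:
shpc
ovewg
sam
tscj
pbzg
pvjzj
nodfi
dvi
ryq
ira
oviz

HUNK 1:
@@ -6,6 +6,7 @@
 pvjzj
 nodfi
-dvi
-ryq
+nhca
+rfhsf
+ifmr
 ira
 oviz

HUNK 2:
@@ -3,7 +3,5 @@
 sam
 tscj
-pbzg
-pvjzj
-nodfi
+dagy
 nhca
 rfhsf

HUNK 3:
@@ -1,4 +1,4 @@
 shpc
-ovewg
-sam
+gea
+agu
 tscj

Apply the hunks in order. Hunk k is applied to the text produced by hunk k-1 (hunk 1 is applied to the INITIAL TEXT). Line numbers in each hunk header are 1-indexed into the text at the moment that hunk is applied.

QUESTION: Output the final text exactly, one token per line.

Answer: shpc
gea
agu
tscj
dagy
nhca
rfhsf
ifmr
ira
oviz

Derivation:
Hunk 1: at line 6 remove [dvi,ryq] add [nhca,rfhsf,ifmr] -> 12 lines: shpc ovewg sam tscj pbzg pvjzj nodfi nhca rfhsf ifmr ira oviz
Hunk 2: at line 3 remove [pbzg,pvjzj,nodfi] add [dagy] -> 10 lines: shpc ovewg sam tscj dagy nhca rfhsf ifmr ira oviz
Hunk 3: at line 1 remove [ovewg,sam] add [gea,agu] -> 10 lines: shpc gea agu tscj dagy nhca rfhsf ifmr ira oviz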